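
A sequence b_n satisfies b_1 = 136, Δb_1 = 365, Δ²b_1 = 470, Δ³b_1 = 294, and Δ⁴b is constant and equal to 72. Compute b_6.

Build the table forward from the leading diagonal:
Fourth differences: 72  72  72  72  72  72
Third differences: 294  366  438  510  582  654
Second differences: 470  764  1130  1568  2078  2660
First differences: 365  835  1599  2729  4297  6375
b: 136  501  1336  2935  5664  9961

9961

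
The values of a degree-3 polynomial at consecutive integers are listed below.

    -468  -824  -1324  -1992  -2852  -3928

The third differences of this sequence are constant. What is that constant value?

Δ: -356, -500, -668, -860, -1076
Δ²: -144, -168, -192, -216
Δ³: -24, -24, -24

-24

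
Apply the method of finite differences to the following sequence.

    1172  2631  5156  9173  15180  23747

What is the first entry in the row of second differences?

1066

Δ: 1459, 2525, 4017, 6007, 8567
Δ²: 1066, 1492, 1990, 2560
Δ³: 426, 498, 570
Δ⁴: 72, 72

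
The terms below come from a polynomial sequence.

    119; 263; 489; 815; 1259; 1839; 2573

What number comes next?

3479

First differences: 144  226  326  444  580  734
Second differences: 82  100  118  136  154
Third differences: 18  18  18  18
Third differences constant at 18.
154 + 18 = 172;  734 + 172 = 906;  2573 + 906 = 3479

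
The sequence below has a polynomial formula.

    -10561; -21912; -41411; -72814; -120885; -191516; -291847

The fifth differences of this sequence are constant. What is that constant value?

-120

First differences: -11351, -19499, -31403, -48071, -70631, -100331
Second differences: -8148, -11904, -16668, -22560, -29700
Third differences: -3756, -4764, -5892, -7140
Fourth differences: -1008, -1128, -1248
Fifth differences: -120, -120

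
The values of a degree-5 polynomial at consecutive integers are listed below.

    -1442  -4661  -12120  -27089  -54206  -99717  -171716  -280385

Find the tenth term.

-660341

-3219, -7459, -14969, -27117, -45511, -71999, -108669
-4240, -7510, -12148, -18394, -26488, -36670
-3270, -4638, -6246, -8094, -10182
-1368, -1608, -1848, -2088
-240, -240, -240
The fifth differences are constant (-240).
-2088 − 240 = -2328;  -10182 − 2328 = -12510;  -36670 − 12510 = -49180;  -108669 − 49180 = -157849;  -280385 − 157849 = -438234
-2328 − 240 = -2568;  -12510 − 2568 = -15078;  -49180 − 15078 = -64258;  -157849 − 64258 = -222107;  -438234 − 222107 = -660341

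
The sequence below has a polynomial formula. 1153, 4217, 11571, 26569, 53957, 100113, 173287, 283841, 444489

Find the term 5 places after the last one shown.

Δ: 3064  7354  14998  27388  46156  73174  110554  160648
Δ²: 4290  7644  12390  18768  27018  37380  50094
Δ³: 3354  4746  6378  8250  10362  12714
Δ⁴: 1392  1632  1872  2112  2352
Δ⁵: 240  240  240  240
Constant fifth difference = 240, so extend:
2352 + 240 = 2592;  12714 + 2592 = 15306;  50094 + 15306 = 65400;  160648 + 65400 = 226048;  444489 + 226048 = 670537
2592 + 240 = 2832;  15306 + 2832 = 18138;  65400 + 18138 = 83538;  226048 + 83538 = 309586;  670537 + 309586 = 980123
2832 + 240 = 3072;  18138 + 3072 = 21210;  83538 + 21210 = 104748;  309586 + 104748 = 414334;  980123 + 414334 = 1394457
3072 + 240 = 3312;  21210 + 3312 = 24522;  104748 + 24522 = 129270;  414334 + 129270 = 543604;  1394457 + 543604 = 1938061
3312 + 240 = 3552;  24522 + 3552 = 28074;  129270 + 28074 = 157344;  543604 + 157344 = 700948;  1938061 + 700948 = 2639009

2639009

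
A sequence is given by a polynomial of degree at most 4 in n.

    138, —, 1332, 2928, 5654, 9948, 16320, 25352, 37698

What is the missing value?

500

Using the last 7 terms:
1596, 2726, 4294, 6372, 9032, 12346
1130, 1568, 2078, 2660, 3314
438, 510, 582, 654
72, 72, 72
Constant fourth difference = 72.
Extend backward: 438 − 72 = 366;  1130 − 366 = 764;  1596 − 764 = 832;  1332 − 832 = 500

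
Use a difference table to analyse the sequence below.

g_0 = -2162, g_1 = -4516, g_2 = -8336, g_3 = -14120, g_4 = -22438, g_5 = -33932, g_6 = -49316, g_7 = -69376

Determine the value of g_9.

Δ: -2354 , -3820 , -5784 , -8318 , -11494 , -15384 , -20060
Δ²: -1466 , -1964 , -2534 , -3176 , -3890 , -4676
Δ³: -498 , -570 , -642 , -714 , -786
Δ⁴: -72 , -72 , -72 , -72
Fourth differences constant at -72.
-786 − 72 = -858;  -4676 − 858 = -5534;  -20060 − 5534 = -25594;  -69376 − 25594 = -94970
-858 − 72 = -930;  -5534 − 930 = -6464;  -25594 − 6464 = -32058;  -94970 − 32058 = -127028

-127028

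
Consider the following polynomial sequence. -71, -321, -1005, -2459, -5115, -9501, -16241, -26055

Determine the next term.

-39759

-250, -684, -1454, -2656, -4386, -6740, -9814
-434, -770, -1202, -1730, -2354, -3074
-336, -432, -528, -624, -720
-96, -96, -96, -96
The fourth differences are constant (-96).
-720 − 96 = -816;  -3074 − 816 = -3890;  -9814 − 3890 = -13704;  -26055 − 13704 = -39759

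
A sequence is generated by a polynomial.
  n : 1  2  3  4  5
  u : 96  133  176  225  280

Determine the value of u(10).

645

First differences: 37 , 43 , 49 , 55
Second differences: 6 , 6 , 6
Second differences constant at 6.
55 + 6 = 61;  280 + 61 = 341
61 + 6 = 67;  341 + 67 = 408
67 + 6 = 73;  408 + 73 = 481
73 + 6 = 79;  481 + 79 = 560
79 + 6 = 85;  560 + 85 = 645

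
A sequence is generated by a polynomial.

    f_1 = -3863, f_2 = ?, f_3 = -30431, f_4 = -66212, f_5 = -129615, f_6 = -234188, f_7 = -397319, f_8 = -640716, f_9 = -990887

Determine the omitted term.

-12084

Using the last 7 terms:
D1: -35781, -63403, -104573, -163131, -243397, -350171
D2: -27622, -41170, -58558, -80266, -106774
D3: -13548, -17388, -21708, -26508
D4: -3840, -4320, -4800
D5: -480, -480
Constant fifth difference = -480.
Extend backward: -3840 + 480 = -3360;  -13548 + 3360 = -10188;  -27622 + 10188 = -17434;  -35781 + 17434 = -18347;  -30431 + 18347 = -12084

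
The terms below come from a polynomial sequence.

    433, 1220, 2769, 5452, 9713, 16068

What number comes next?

787, 1549, 2683, 4261, 6355
762, 1134, 1578, 2094
372, 444, 516
72, 72
Constant fourth difference = 72, so extend:
516 + 72 = 588;  2094 + 588 = 2682;  6355 + 2682 = 9037;  16068 + 9037 = 25105

25105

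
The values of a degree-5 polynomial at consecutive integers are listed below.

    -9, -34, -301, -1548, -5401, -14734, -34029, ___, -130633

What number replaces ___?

-69736

Using the first 7 terms:
-25  -267  -1247  -3853  -9333  -19295
-242  -980  -2606  -5480  -9962
-738  -1626  -2874  -4482
-888  -1248  -1608
-360  -360
Constant fifth difference = -360.
Extend forward: -1608 − 360 = -1968;  -4482 − 1968 = -6450;  -9962 − 6450 = -16412;  -19295 − 16412 = -35707;  -34029 − 35707 = -69736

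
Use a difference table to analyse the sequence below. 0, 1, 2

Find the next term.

3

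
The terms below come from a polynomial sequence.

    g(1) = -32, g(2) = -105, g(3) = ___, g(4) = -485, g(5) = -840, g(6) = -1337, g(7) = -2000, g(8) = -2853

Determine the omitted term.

-248

Using the last 5 terms:
D1: -355, -497, -663, -853
D2: -142, -166, -190
D3: -24, -24
Constant third difference = -24.
Extend backward: -142 + 24 = -118;  -355 + 118 = -237;  -485 + 237 = -248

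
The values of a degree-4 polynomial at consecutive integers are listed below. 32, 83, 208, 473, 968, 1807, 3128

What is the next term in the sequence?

5093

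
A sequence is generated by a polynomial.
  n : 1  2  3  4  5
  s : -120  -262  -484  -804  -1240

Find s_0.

-142, -222, -320, -436
-80, -98, -116
-18, -18
The third differences are constant at -18.
Work back: -80 + 18 = -62;  -142 + 62 = -80;  -120 + 80 = -40

-40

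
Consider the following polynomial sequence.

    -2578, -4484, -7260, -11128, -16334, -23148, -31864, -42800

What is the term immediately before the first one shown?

D1: -1906, -2776, -3868, -5206, -6814, -8716, -10936
D2: -870, -1092, -1338, -1608, -1902, -2220
D3: -222, -246, -270, -294, -318
D4: -24, -24, -24, -24
The fourth differences are constant at -24.
Work back: -222 + 24 = -198;  -870 + 198 = -672;  -1906 + 672 = -1234;  -2578 + 1234 = -1344

-1344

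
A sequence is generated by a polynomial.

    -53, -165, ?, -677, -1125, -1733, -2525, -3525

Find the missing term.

-365

Using the last 5 terms:
First differences: -448, -608, -792, -1000
Second differences: -160, -184, -208
Third differences: -24, -24
Constant third difference = -24.
Extend backward: -160 + 24 = -136;  -448 + 136 = -312;  -677 + 312 = -365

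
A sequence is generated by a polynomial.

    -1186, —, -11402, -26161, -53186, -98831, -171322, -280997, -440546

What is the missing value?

Using the last 7 terms:
-14759, -27025, -45645, -72491, -109675, -159549
-12266, -18620, -26846, -37184, -49874
-6354, -8226, -10338, -12690
-1872, -2112, -2352
-240, -240
Constant fifth difference = -240.
Extend backward: -1872 + 240 = -1632;  -6354 + 1632 = -4722;  -12266 + 4722 = -7544;  -14759 + 7544 = -7215;  -11402 + 7215 = -4187

-4187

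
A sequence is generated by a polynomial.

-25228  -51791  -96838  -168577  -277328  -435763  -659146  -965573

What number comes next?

-1376212

First differences: -26563 , -45047 , -71739 , -108751 , -158435 , -223383 , -306427
Second differences: -18484 , -26692 , -37012 , -49684 , -64948 , -83044
Third differences: -8208 , -10320 , -12672 , -15264 , -18096
Fourth differences: -2112 , -2352 , -2592 , -2832
Fifth differences: -240 , -240 , -240
Constant fifth difference = -240, so extend:
-2832 − 240 = -3072;  -18096 − 3072 = -21168;  -83044 − 21168 = -104212;  -306427 − 104212 = -410639;  -965573 − 410639 = -1376212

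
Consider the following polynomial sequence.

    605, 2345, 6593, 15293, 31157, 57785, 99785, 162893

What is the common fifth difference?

First differences: 1740, 4248, 8700, 15864, 26628, 42000, 63108
Second differences: 2508, 4452, 7164, 10764, 15372, 21108
Third differences: 1944, 2712, 3600, 4608, 5736
Fourth differences: 768, 888, 1008, 1128
Fifth differences: 120, 120, 120

120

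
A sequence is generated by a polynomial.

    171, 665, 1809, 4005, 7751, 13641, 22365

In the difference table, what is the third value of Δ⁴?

96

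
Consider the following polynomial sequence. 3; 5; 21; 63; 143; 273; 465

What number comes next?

731

D1: 2 , 16 , 42 , 80 , 130 , 192
D2: 14 , 26 , 38 , 50 , 62
D3: 12 , 12 , 12 , 12
The third differences are constant (12).
62 + 12 = 74;  192 + 74 = 266;  465 + 266 = 731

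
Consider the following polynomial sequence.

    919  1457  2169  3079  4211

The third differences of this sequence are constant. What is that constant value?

Δ: 538, 712, 910, 1132
Δ²: 174, 198, 222
Δ³: 24, 24

24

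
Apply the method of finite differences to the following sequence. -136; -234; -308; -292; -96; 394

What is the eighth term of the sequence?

2832

First differences: -98, -74, 16, 196, 490
Second differences: 24, 90, 180, 294
Third differences: 66, 90, 114
Fourth differences: 24, 24
Fourth differences constant at 24.
114 + 24 = 138;  294 + 138 = 432;  490 + 432 = 922;  394 + 922 = 1316
138 + 24 = 162;  432 + 162 = 594;  922 + 594 = 1516;  1316 + 1516 = 2832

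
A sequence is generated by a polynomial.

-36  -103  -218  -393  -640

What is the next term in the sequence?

First differences: -67, -115, -175, -247
Second differences: -48, -60, -72
Third differences: -12, -12
Constant third difference = -12, so extend:
-72 − 12 = -84;  -247 − 84 = -331;  -640 − 331 = -971

-971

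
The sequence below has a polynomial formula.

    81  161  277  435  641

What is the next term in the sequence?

901

Δ: 80, 116, 158, 206
Δ²: 36, 42, 48
Δ³: 6, 6
Constant third difference = 6, so extend:
48 + 6 = 54;  206 + 54 = 260;  641 + 260 = 901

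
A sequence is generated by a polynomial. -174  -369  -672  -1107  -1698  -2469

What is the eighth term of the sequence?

-4647

Δ: -195 , -303 , -435 , -591 , -771
Δ²: -108 , -132 , -156 , -180
Δ³: -24 , -24 , -24
The third differences are constant (-24).
-180 − 24 = -204;  -771 − 204 = -975;  -2469 − 975 = -3444
-204 − 24 = -228;  -975 − 228 = -1203;  -3444 − 1203 = -4647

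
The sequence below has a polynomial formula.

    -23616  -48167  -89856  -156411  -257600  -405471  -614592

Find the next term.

-902291

First differences: -24551  -41689  -66555  -101189  -147871  -209121
Second differences: -17138  -24866  -34634  -46682  -61250
Third differences: -7728  -9768  -12048  -14568
Fourth differences: -2040  -2280  -2520
Fifth differences: -240  -240
Fifth differences constant at -240.
-2520 − 240 = -2760;  -14568 − 2760 = -17328;  -61250 − 17328 = -78578;  -209121 − 78578 = -287699;  -614592 − 287699 = -902291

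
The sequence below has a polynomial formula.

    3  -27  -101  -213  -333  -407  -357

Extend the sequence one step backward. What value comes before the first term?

First differences: -30, -74, -112, -120, -74, 50
Second differences: -44, -38, -8, 46, 124
Third differences: 6, 30, 54, 78
Fourth differences: 24, 24, 24
The fourth differences are constant at 24.
Work back: 6 − 24 = -18;  -44 + 18 = -26;  -30 + 26 = -4;  3 + 4 = 7

7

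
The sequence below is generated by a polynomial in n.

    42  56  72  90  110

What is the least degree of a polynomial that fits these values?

2

14, 16, 18, 20
2, 2, 2
The second differences are constant, so the polynomial has degree 2.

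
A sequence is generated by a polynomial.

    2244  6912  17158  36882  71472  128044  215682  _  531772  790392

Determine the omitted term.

Using the first 7 terms:
Δ: 4668, 10246, 19724, 34590, 56572, 87638
Δ²: 5578, 9478, 14866, 21982, 31066
Δ³: 3900, 5388, 7116, 9084
Δ⁴: 1488, 1728, 1968
Δ⁵: 240, 240
Constant fifth difference = 240.
Extend forward: 1968 + 240 = 2208;  9084 + 2208 = 11292;  31066 + 11292 = 42358;  87638 + 42358 = 129996;  215682 + 129996 = 345678

345678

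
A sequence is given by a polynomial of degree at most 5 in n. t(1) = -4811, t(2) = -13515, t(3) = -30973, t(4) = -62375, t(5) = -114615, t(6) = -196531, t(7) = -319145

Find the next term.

-495903

Δ: -8704, -17458, -31402, -52240, -81916, -122614
Δ²: -8754, -13944, -20838, -29676, -40698
Δ³: -5190, -6894, -8838, -11022
Δ⁴: -1704, -1944, -2184
Δ⁵: -240, -240
The fifth differences are constant (-240).
-2184 − 240 = -2424;  -11022 − 2424 = -13446;  -40698 − 13446 = -54144;  -122614 − 54144 = -176758;  -319145 − 176758 = -495903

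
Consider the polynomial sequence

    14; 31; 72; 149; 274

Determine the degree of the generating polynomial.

First differences: 17, 41, 77, 125
Second differences: 24, 36, 48
Third differences: 12, 12
The third differences are constant, so the polynomial has degree 3.

3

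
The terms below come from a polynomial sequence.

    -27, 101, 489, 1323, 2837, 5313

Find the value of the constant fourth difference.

First differences: 128, 388, 834, 1514, 2476
Second differences: 260, 446, 680, 962
Third differences: 186, 234, 282
Fourth differences: 48, 48

48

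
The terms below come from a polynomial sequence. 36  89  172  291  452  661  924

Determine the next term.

1247

53 , 83 , 119 , 161 , 209 , 263
30 , 36 , 42 , 48 , 54
6 , 6 , 6 , 6
Third differences constant at 6.
54 + 6 = 60;  263 + 60 = 323;  924 + 323 = 1247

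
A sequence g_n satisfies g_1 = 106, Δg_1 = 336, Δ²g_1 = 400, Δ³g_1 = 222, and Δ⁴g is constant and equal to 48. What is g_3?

1178

Build the table forward from the leading diagonal:
Fourth differences: 48, 48, 48
Third differences: 222, 270, 318
Second differences: 400, 622, 892
First differences: 336, 736, 1358
g: 106, 442, 1178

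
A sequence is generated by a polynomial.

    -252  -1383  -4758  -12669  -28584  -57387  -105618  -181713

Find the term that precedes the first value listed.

Δ: -1131  -3375  -7911  -15915  -28803  -48231  -76095
Δ²: -2244  -4536  -8004  -12888  -19428  -27864
Δ³: -2292  -3468  -4884  -6540  -8436
Δ⁴: -1176  -1416  -1656  -1896
Δ⁵: -240  -240  -240
The fifth differences are constant at -240.
Work back: -1176 + 240 = -936;  -2292 + 936 = -1356;  -2244 + 1356 = -888;  -1131 + 888 = -243;  -252 + 243 = -9

-9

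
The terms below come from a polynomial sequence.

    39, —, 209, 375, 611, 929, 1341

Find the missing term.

Using the last 5 terms:
First differences: 166  236  318  412
Second differences: 70  82  94
Third differences: 12  12
Constant third difference = 12.
Extend backward: 70 − 12 = 58;  166 − 58 = 108;  209 − 108 = 101

101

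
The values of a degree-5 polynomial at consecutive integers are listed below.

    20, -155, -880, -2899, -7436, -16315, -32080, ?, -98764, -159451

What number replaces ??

-58115

Using the first 7 terms:
D1: -175  -725  -2019  -4537  -8879  -15765
D2: -550  -1294  -2518  -4342  -6886
D3: -744  -1224  -1824  -2544
D4: -480  -600  -720
D5: -120  -120
Constant fifth difference = -120.
Extend forward: -720 − 120 = -840;  -2544 − 840 = -3384;  -6886 − 3384 = -10270;  -15765 − 10270 = -26035;  -32080 − 26035 = -58115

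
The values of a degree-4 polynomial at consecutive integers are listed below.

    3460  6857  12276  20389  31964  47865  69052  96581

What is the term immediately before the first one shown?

Δ: 3397  5419  8113  11575  15901  21187  27529
Δ²: 2022  2694  3462  4326  5286  6342
Δ³: 672  768  864  960  1056
Δ⁴: 96  96  96  96
The fourth differences are constant at 96.
Work back: 672 − 96 = 576;  2022 − 576 = 1446;  3397 − 1446 = 1951;  3460 − 1951 = 1509

1509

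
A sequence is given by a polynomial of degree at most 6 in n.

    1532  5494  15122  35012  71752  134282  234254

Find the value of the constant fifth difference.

360

D1: 3962, 9628, 19890, 36740, 62530, 99972
D2: 5666, 10262, 16850, 25790, 37442
D3: 4596, 6588, 8940, 11652
D4: 1992, 2352, 2712
D5: 360, 360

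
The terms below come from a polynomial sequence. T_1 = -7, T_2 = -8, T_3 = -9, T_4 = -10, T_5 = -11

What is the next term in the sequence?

Δ: -1, -1, -1, -1
Constant first difference = -1, so extend:
-11 − 1 = -12

-12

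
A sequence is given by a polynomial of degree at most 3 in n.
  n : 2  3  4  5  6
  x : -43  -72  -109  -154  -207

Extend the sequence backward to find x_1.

-22

D1: -29, -37, -45, -53
D2: -8, -8, -8
The second differences are constant at -8.
Work back: -29 + 8 = -21;  -43 + 21 = -22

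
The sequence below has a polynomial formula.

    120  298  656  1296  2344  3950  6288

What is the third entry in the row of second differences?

408

Δ: 178, 358, 640, 1048, 1606, 2338
Δ²: 180, 282, 408, 558, 732
Δ³: 102, 126, 150, 174
Δ⁴: 24, 24, 24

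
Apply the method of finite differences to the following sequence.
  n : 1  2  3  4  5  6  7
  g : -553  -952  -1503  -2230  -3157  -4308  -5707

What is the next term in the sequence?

-7378

Δ: -399, -551, -727, -927, -1151, -1399
Δ²: -152, -176, -200, -224, -248
Δ³: -24, -24, -24, -24
The third differences are constant (-24).
-248 − 24 = -272;  -1399 − 272 = -1671;  -5707 − 1671 = -7378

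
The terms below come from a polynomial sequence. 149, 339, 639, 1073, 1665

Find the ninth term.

6093

D1: 190, 300, 434, 592
D2: 110, 134, 158
D3: 24, 24
The third differences are constant (24).
158 + 24 = 182;  592 + 182 = 774;  1665 + 774 = 2439
182 + 24 = 206;  774 + 206 = 980;  2439 + 980 = 3419
206 + 24 = 230;  980 + 230 = 1210;  3419 + 1210 = 4629
230 + 24 = 254;  1210 + 254 = 1464;  4629 + 1464 = 6093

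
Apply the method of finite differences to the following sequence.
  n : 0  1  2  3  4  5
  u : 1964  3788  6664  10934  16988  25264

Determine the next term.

D1: 1824, 2876, 4270, 6054, 8276
D2: 1052, 1394, 1784, 2222
D3: 342, 390, 438
D4: 48, 48
Constant fourth difference = 48, so extend:
438 + 48 = 486;  2222 + 486 = 2708;  8276 + 2708 = 10984;  25264 + 10984 = 36248

36248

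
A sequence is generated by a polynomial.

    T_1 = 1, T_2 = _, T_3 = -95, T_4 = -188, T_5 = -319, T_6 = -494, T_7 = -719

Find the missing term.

Using the last 5 terms:
First differences: -93  -131  -175  -225
Second differences: -38  -44  -50
Third differences: -6  -6
Constant third difference = -6.
Extend backward: -38 + 6 = -32;  -93 + 32 = -61;  -95 + 61 = -34

-34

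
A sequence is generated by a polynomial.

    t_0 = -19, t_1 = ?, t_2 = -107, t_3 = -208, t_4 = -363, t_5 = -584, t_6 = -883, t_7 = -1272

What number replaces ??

-48

Using the last 6 terms:
Δ: -101  -155  -221  -299  -389
Δ²: -54  -66  -78  -90
Δ³: -12  -12  -12
Constant third difference = -12.
Extend backward: -54 + 12 = -42;  -101 + 42 = -59;  -107 + 59 = -48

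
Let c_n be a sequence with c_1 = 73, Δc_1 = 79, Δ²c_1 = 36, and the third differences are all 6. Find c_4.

424

Build the table forward from the leading diagonal:
Third differences: 6  6  6  6
Second differences: 36  42  48  54
First differences: 79  115  157  205
c: 73  152  267  424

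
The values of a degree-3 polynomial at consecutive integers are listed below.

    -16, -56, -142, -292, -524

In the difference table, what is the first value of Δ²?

-46

D1: -40, -86, -150, -232
D2: -46, -64, -82
D3: -18, -18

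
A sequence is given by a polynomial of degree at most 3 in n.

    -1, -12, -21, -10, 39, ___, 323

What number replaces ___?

Using the first 5 terms:
D1: -11  -9  11  49
D2: 2  20  38
D3: 18  18
Constant third difference = 18.
Extend forward: 38 + 18 = 56;  49 + 56 = 105;  39 + 105 = 144

144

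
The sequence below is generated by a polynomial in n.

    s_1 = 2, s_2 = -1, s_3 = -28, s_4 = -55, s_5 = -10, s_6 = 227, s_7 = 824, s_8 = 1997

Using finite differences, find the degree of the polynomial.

First differences: -3, -27, -27, 45, 237, 597, 1173
Second differences: -24, 0, 72, 192, 360, 576
Third differences: 24, 72, 120, 168, 216
Fourth differences: 48, 48, 48, 48
The fourth differences are constant, so the polynomial has degree 4.

4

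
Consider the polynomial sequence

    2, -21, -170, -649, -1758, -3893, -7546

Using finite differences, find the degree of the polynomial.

First differences: -23, -149, -479, -1109, -2135, -3653
Second differences: -126, -330, -630, -1026, -1518
Third differences: -204, -300, -396, -492
Fourth differences: -96, -96, -96
The fourth differences are constant, so the polynomial has degree 4.

4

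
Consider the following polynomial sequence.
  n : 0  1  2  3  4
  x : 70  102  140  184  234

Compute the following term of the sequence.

First differences: 32, 38, 44, 50
Second differences: 6, 6, 6
Constant second difference = 6, so extend:
50 + 6 = 56;  234 + 56 = 290

290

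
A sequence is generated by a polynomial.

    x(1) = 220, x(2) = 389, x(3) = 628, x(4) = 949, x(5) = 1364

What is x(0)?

Δ: 169, 239, 321, 415
Δ²: 70, 82, 94
Δ³: 12, 12
The third differences are constant at 12.
Work back: 70 − 12 = 58;  169 − 58 = 111;  220 − 111 = 109

109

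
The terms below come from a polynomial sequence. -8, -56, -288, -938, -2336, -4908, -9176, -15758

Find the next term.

First differences: -48, -232, -650, -1398, -2572, -4268, -6582
Second differences: -184, -418, -748, -1174, -1696, -2314
Third differences: -234, -330, -426, -522, -618
Fourth differences: -96, -96, -96, -96
The fourth differences are constant (-96).
-618 − 96 = -714;  -2314 − 714 = -3028;  -6582 − 3028 = -9610;  -15758 − 9610 = -25368

-25368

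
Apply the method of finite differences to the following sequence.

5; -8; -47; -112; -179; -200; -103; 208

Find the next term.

853

D1: -13, -39, -65, -67, -21, 97, 311
D2: -26, -26, -2, 46, 118, 214
D3: 0, 24, 48, 72, 96
D4: 24, 24, 24, 24
Fourth differences constant at 24.
96 + 24 = 120;  214 + 120 = 334;  311 + 334 = 645;  208 + 645 = 853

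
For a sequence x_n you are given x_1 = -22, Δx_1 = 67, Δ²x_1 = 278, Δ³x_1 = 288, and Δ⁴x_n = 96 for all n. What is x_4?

1301

Build the table forward from the leading diagonal:
Fourth differences: 96, 96, 96, 96
Third differences: 288, 384, 480, 576
Second differences: 278, 566, 950, 1430
First differences: 67, 345, 911, 1861
x: -22, 45, 390, 1301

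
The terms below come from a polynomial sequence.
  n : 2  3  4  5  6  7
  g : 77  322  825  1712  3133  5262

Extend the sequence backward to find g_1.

First differences: 245, 503, 887, 1421, 2129
Second differences: 258, 384, 534, 708
Third differences: 126, 150, 174
Fourth differences: 24, 24
The fourth differences are constant at 24.
Work back: 126 − 24 = 102;  258 − 102 = 156;  245 − 156 = 89;  77 − 89 = -12

-12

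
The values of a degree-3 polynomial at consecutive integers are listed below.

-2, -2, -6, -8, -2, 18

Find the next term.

Δ: 0, -4, -2, 6, 20
Δ²: -4, 2, 8, 14
Δ³: 6, 6, 6
Third differences constant at 6.
14 + 6 = 20;  20 + 20 = 40;  18 + 40 = 58

58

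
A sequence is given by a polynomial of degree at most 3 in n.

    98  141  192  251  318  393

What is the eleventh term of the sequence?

888

First differences: 43, 51, 59, 67, 75
Second differences: 8, 8, 8, 8
The second differences are constant (8).
75 + 8 = 83;  393 + 83 = 476
83 + 8 = 91;  476 + 91 = 567
91 + 8 = 99;  567 + 99 = 666
99 + 8 = 107;  666 + 107 = 773
107 + 8 = 115;  773 + 115 = 888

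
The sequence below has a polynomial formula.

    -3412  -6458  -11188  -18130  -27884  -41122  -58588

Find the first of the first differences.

-3046

First differences: -3046, -4730, -6942, -9754, -13238, -17466
Second differences: -1684, -2212, -2812, -3484, -4228
Third differences: -528, -600, -672, -744
Fourth differences: -72, -72, -72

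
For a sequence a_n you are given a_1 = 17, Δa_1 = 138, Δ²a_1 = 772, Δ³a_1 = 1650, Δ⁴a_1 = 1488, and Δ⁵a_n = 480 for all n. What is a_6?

Build the table forward from the leading diagonal:
D5: 480, 480, 480, 480, 480, 480
D4: 1488, 1968, 2448, 2928, 3408, 3888
D3: 1650, 3138, 5106, 7554, 10482, 13890
D2: 772, 2422, 5560, 10666, 18220, 28702
D1: 138, 910, 3332, 8892, 19558, 37778
a: 17, 155, 1065, 4397, 13289, 32847

32847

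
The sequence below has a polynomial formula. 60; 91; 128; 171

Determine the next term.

220

D1: 31  37  43
D2: 6  6
Second differences constant at 6.
43 + 6 = 49;  171 + 49 = 220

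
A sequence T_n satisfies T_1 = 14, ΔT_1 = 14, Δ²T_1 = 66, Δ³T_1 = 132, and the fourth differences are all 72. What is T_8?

8638

Build the table forward from the leading diagonal:
D4: 72  72  72  72  72  72  72  72
D3: 132  204  276  348  420  492  564  636
D2: 66  198  402  678  1026  1446  1938  2502
D1: 14  80  278  680  1358  2384  3830  5768
T: 14  28  108  386  1066  2424  4808  8638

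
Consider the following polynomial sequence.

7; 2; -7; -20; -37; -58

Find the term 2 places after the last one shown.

Δ: -5, -9, -13, -17, -21
Δ²: -4, -4, -4, -4
Constant second difference = -4, so extend:
-21 − 4 = -25;  -58 − 25 = -83
-25 − 4 = -29;  -83 − 29 = -112

-112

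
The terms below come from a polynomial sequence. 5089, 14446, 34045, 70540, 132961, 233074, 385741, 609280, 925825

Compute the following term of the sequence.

1361686

First differences: 9357 , 19599 , 36495 , 62421 , 100113 , 152667 , 223539 , 316545
Second differences: 10242 , 16896 , 25926 , 37692 , 52554 , 70872 , 93006
Third differences: 6654 , 9030 , 11766 , 14862 , 18318 , 22134
Fourth differences: 2376 , 2736 , 3096 , 3456 , 3816
Fifth differences: 360 , 360 , 360 , 360
The fifth differences are constant (360).
3816 + 360 = 4176;  22134 + 4176 = 26310;  93006 + 26310 = 119316;  316545 + 119316 = 435861;  925825 + 435861 = 1361686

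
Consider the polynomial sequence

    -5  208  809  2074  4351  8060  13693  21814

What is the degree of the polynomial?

4

First differences: 213, 601, 1265, 2277, 3709, 5633, 8121
Second differences: 388, 664, 1012, 1432, 1924, 2488
Third differences: 276, 348, 420, 492, 564
Fourth differences: 72, 72, 72, 72
The fourth differences are constant, so the polynomial has degree 4.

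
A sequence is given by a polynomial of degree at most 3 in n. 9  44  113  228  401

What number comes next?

Δ: 35  69  115  173
Δ²: 34  46  58
Δ³: 12  12
Third differences constant at 12.
58 + 12 = 70;  173 + 70 = 243;  401 + 243 = 644

644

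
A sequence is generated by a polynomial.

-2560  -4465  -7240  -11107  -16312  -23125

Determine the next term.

First differences: -1905 , -2775 , -3867 , -5205 , -6813
Second differences: -870 , -1092 , -1338 , -1608
Third differences: -222 , -246 , -270
Fourth differences: -24 , -24
Constant fourth difference = -24, so extend:
-270 − 24 = -294;  -1608 − 294 = -1902;  -6813 − 1902 = -8715;  -23125 − 8715 = -31840

-31840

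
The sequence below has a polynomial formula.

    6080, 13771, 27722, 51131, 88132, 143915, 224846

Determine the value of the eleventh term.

7691 , 13951 , 23409 , 37001 , 55783 , 80931
6260 , 9458 , 13592 , 18782 , 25148
3198 , 4134 , 5190 , 6366
936 , 1056 , 1176
120 , 120
Fifth differences constant at 120.
1176 + 120 = 1296;  6366 + 1296 = 7662;  25148 + 7662 = 32810;  80931 + 32810 = 113741;  224846 + 113741 = 338587
1296 + 120 = 1416;  7662 + 1416 = 9078;  32810 + 9078 = 41888;  113741 + 41888 = 155629;  338587 + 155629 = 494216
1416 + 120 = 1536;  9078 + 1536 = 10614;  41888 + 10614 = 52502;  155629 + 52502 = 208131;  494216 + 208131 = 702347
1536 + 120 = 1656;  10614 + 1656 = 12270;  52502 + 12270 = 64772;  208131 + 64772 = 272903;  702347 + 272903 = 975250

975250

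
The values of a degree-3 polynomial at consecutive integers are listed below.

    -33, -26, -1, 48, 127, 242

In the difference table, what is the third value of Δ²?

Δ: 7, 25, 49, 79, 115
Δ²: 18, 24, 30, 36
Δ³: 6, 6, 6

30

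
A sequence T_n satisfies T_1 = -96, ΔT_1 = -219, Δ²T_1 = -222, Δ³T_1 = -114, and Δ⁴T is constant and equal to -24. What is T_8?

Build the table forward from the leading diagonal:
Δ⁴: -24, -24, -24, -24, -24, -24, -24, -24
Δ³: -114, -138, -162, -186, -210, -234, -258, -282
Δ²: -222, -336, -474, -636, -822, -1032, -1266, -1524
Δ: -219, -441, -777, -1251, -1887, -2709, -3741, -5007
T: -96, -315, -756, -1533, -2784, -4671, -7380, -11121

-11121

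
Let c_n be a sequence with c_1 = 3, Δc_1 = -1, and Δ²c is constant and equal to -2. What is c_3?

-1

Build the table forward from the leading diagonal:
D2: -2, -2, -2
D1: -1, -3, -5
c: 3, 2, -1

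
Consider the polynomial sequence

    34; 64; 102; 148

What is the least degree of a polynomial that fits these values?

First differences: 30, 38, 46
Second differences: 8, 8
The second differences are constant, so the polynomial has degree 2.

2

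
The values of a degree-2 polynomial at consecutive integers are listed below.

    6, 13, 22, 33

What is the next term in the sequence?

First differences: 7, 9, 11
Second differences: 2, 2
Second differences constant at 2.
11 + 2 = 13;  33 + 13 = 46

46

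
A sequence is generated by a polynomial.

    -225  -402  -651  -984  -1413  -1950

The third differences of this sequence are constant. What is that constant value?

-12

First differences: -177, -249, -333, -429, -537
Second differences: -72, -84, -96, -108
Third differences: -12, -12, -12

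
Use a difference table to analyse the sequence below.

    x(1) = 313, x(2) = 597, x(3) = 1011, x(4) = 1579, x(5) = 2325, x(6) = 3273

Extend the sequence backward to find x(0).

D1: 284  414  568  746  948
D2: 130  154  178  202
D3: 24  24  24
The third differences are constant at 24.
Work back: 130 − 24 = 106;  284 − 106 = 178;  313 − 178 = 135

135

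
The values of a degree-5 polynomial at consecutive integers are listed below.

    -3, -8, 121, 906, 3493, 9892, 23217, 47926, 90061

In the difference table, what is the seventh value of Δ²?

17426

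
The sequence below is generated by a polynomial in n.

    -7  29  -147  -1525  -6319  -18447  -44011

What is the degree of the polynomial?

36, -176, -1378, -4794, -12128, -25564
-212, -1202, -3416, -7334, -13436
-990, -2214, -3918, -6102
-1224, -1704, -2184
-480, -480
The fifth differences are constant, so the polynomial has degree 5.

5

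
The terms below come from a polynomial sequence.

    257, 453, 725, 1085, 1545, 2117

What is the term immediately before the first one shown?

125

First differences: 196  272  360  460  572
Second differences: 76  88  100  112
Third differences: 12  12  12
The third differences are constant at 12.
Work back: 76 − 12 = 64;  196 − 64 = 132;  257 − 132 = 125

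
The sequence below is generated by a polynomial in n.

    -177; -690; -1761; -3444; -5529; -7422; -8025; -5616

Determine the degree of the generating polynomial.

5

-513, -1071, -1683, -2085, -1893, -603, 2409
-558, -612, -402, 192, 1290, 3012
-54, 210, 594, 1098, 1722
264, 384, 504, 624
120, 120, 120
The fifth differences are constant, so the polynomial has degree 5.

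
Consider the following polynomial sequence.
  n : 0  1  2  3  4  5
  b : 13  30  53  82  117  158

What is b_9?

382

First differences: 17  23  29  35  41
Second differences: 6  6  6  6
The second differences are constant (6).
41 + 6 = 47;  158 + 47 = 205
47 + 6 = 53;  205 + 53 = 258
53 + 6 = 59;  258 + 59 = 317
59 + 6 = 65;  317 + 65 = 382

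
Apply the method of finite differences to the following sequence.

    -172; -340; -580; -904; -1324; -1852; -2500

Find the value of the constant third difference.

-12

First differences: -168, -240, -324, -420, -528, -648
Second differences: -72, -84, -96, -108, -120
Third differences: -12, -12, -12, -12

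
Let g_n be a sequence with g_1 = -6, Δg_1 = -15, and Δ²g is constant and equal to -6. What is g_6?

-141

Build the table forward from the leading diagonal:
Second differences: -6, -6, -6, -6, -6, -6
First differences: -15, -21, -27, -33, -39, -45
g: -6, -21, -42, -69, -102, -141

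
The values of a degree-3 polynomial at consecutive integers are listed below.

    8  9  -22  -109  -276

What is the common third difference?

First differences: 1, -31, -87, -167
Second differences: -32, -56, -80
Third differences: -24, -24

-24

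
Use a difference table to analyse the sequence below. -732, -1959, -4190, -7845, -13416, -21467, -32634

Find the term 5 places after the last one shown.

-162509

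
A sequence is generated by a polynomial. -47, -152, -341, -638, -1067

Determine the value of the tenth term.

First differences: -105 , -189 , -297 , -429
Second differences: -84 , -108 , -132
Third differences: -24 , -24
Third differences constant at -24.
-132 − 24 = -156;  -429 − 156 = -585;  -1067 − 585 = -1652
-156 − 24 = -180;  -585 − 180 = -765;  -1652 − 765 = -2417
-180 − 24 = -204;  -765 − 204 = -969;  -2417 − 969 = -3386
-204 − 24 = -228;  -969 − 228 = -1197;  -3386 − 1197 = -4583
-228 − 24 = -252;  -1197 − 252 = -1449;  -4583 − 1449 = -6032

-6032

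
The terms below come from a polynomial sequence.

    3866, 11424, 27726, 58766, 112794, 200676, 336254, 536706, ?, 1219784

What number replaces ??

822906

Using the first 8 terms:
7558  16302  31040  54028  87882  135578  200452
8744  14738  22988  33854  47696  64874
5994  8250  10866  13842  17178
2256  2616  2976  3336
360  360  360
Constant fifth difference = 360.
Extend forward: 3336 + 360 = 3696;  17178 + 3696 = 20874;  64874 + 20874 = 85748;  200452 + 85748 = 286200;  536706 + 286200 = 822906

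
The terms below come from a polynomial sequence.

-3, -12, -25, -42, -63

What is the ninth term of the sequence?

First differences: -9, -13, -17, -21
Second differences: -4, -4, -4
The second differences are constant (-4).
-21 − 4 = -25;  -63 − 25 = -88
-25 − 4 = -29;  -88 − 29 = -117
-29 − 4 = -33;  -117 − 33 = -150
-33 − 4 = -37;  -150 − 37 = -187

-187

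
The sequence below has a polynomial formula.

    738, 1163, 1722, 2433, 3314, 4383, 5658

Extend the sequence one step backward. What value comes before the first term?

429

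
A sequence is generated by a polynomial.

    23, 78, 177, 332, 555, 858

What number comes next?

First differences: 55, 99, 155, 223, 303
Second differences: 44, 56, 68, 80
Third differences: 12, 12, 12
The third differences are constant (12).
80 + 12 = 92;  303 + 92 = 395;  858 + 395 = 1253

1253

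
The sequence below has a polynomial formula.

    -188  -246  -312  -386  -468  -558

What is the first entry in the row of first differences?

D1: -58, -66, -74, -82, -90
D2: -8, -8, -8, -8

-58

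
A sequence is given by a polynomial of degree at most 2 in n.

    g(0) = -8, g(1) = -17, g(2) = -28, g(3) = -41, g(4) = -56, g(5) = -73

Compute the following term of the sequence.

-92

Δ: -9 , -11 , -13 , -15 , -17
Δ²: -2 , -2 , -2 , -2
Constant second difference = -2, so extend:
-17 − 2 = -19;  -73 − 19 = -92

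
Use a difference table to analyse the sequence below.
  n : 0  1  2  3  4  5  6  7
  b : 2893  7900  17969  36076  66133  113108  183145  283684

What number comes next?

423581

D1: 5007 , 10069 , 18107 , 30057 , 46975 , 70037 , 100539
D2: 5062 , 8038 , 11950 , 16918 , 23062 , 30502
D3: 2976 , 3912 , 4968 , 6144 , 7440
D4: 936 , 1056 , 1176 , 1296
D5: 120 , 120 , 120
Constant fifth difference = 120, so extend:
1296 + 120 = 1416;  7440 + 1416 = 8856;  30502 + 8856 = 39358;  100539 + 39358 = 139897;  283684 + 139897 = 423581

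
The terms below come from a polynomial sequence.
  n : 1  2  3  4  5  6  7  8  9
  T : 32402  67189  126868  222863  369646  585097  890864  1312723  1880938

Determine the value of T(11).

First differences: 34787 , 59679 , 95995 , 146783 , 215451 , 305767 , 421859 , 568215
Second differences: 24892 , 36316 , 50788 , 68668 , 90316 , 116092 , 146356
Third differences: 11424 , 14472 , 17880 , 21648 , 25776 , 30264
Fourth differences: 3048 , 3408 , 3768 , 4128 , 4488
Fifth differences: 360 , 360 , 360 , 360
The fifth differences are constant (360).
4488 + 360 = 4848;  30264 + 4848 = 35112;  146356 + 35112 = 181468;  568215 + 181468 = 749683;  1880938 + 749683 = 2630621
4848 + 360 = 5208;  35112 + 5208 = 40320;  181468 + 40320 = 221788;  749683 + 221788 = 971471;  2630621 + 971471 = 3602092

3602092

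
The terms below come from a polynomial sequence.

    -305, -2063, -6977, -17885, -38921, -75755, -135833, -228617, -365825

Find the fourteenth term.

-1758 , -4914 , -10908 , -21036 , -36834 , -60078 , -92784 , -137208
-3156 , -5994 , -10128 , -15798 , -23244 , -32706 , -44424
-2838 , -4134 , -5670 , -7446 , -9462 , -11718
-1296 , -1536 , -1776 , -2016 , -2256
-240 , -240 , -240 , -240
Fifth differences constant at -240.
-2256 − 240 = -2496;  -11718 − 2496 = -14214;  -44424 − 14214 = -58638;  -137208 − 58638 = -195846;  -365825 − 195846 = -561671
-2496 − 240 = -2736;  -14214 − 2736 = -16950;  -58638 − 16950 = -75588;  -195846 − 75588 = -271434;  -561671 − 271434 = -833105
-2736 − 240 = -2976;  -16950 − 2976 = -19926;  -75588 − 19926 = -95514;  -271434 − 95514 = -366948;  -833105 − 366948 = -1200053
-2976 − 240 = -3216;  -19926 − 3216 = -23142;  -95514 − 23142 = -118656;  -366948 − 118656 = -485604;  -1200053 − 485604 = -1685657
-3216 − 240 = -3456;  -23142 − 3456 = -26598;  -118656 − 26598 = -145254;  -485604 − 145254 = -630858;  -1685657 − 630858 = -2316515

-2316515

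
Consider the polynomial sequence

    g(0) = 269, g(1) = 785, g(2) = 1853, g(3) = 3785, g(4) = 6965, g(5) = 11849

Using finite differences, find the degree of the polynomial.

4

516, 1068, 1932, 3180, 4884
552, 864, 1248, 1704
312, 384, 456
72, 72
The fourth differences are constant, so the polynomial has degree 4.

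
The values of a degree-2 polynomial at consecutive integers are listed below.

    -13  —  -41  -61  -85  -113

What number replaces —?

-25

Using the last 4 terms:
First differences: -20, -24, -28
Second differences: -4, -4
Constant second difference = -4.
Extend backward: -20 + 4 = -16;  -41 + 16 = -25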